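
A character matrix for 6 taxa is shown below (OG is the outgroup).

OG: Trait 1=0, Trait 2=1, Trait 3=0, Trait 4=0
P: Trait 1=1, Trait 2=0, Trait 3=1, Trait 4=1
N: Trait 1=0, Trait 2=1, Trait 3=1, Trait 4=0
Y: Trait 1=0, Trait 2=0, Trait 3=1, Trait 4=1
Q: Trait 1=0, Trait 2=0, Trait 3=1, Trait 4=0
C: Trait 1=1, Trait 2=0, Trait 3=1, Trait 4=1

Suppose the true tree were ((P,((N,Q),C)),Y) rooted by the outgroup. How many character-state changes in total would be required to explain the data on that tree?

Map each character onto ((P,((N,Q),C)),Y) (rooted by OG) and count the minimum state changes it requires (Fitch parsimony):
Trait 1: 2; Trait 2: 2; Trait 3: 1; Trait 4: 2.
Total tree length = 7.

7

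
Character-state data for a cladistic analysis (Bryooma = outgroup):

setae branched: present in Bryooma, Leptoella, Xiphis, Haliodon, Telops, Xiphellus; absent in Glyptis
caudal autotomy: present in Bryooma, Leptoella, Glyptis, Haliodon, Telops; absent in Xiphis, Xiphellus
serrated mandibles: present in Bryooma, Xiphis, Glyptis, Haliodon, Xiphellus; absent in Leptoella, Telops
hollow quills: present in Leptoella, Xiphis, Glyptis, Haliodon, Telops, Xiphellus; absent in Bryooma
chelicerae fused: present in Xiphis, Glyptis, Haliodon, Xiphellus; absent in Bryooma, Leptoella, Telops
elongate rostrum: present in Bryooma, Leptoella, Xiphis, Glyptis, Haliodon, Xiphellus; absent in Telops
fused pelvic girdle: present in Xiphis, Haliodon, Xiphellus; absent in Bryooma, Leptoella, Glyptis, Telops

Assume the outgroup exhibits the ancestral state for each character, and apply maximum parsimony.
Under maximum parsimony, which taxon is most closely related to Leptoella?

Telops

Character polarity is set by the outgroup: the derived state is whichever differs from the outgroup's state, so for setae branched, caudal autotomy, serrated mandibles, elongate rostrum the derived state is 'absent', and for the remaining characters it is 'present'.
setae branched (derived state 'absent') is unique to Glyptis (autapomorphy; uninformative for grouping).
caudal autotomy (derived state 'absent') is shared by Xiphellus and Xiphis — a synapomorphy uniting that clade.
serrated mandibles: derived state 'absent' in Leptoella and Telops only — synapomorphy for {Leptoella, Telops}.
hollow quills (derived state 'present') is shared by all ingroup taxa — unites the whole ingroup.
Only Glyptis, Haliodon, Xiphellus, and Xiphis show the derived state 'present' for chelicerae fused, supporting them as a clade.
elongate rostrum (derived state 'absent') is unique to Telops (autapomorphy; uninformative for grouping).
fused pelvic girdle: derived state 'present' in Haliodon, Xiphellus, and Xiphis only — synapomorphy for {Haliodon, Xiphellus, Xiphis}.
Most parsimonious ingroup topology: ((Leptoella,Telops),(((Xiphis,Xiphellus),Haliodon),Glyptis)).
Leptoella and Telops form a cherry on this tree, so they are sister taxa.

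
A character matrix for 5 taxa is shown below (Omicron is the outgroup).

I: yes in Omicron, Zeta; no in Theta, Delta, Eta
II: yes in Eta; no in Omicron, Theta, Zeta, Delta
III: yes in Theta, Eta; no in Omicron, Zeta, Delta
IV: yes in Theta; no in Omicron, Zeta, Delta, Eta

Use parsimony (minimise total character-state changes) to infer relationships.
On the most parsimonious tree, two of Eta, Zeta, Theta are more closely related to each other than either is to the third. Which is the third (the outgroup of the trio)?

Character polarity is set by the outgroup: the derived state is whichever differs from the outgroup's state, so for I the derived state is 'no', and for the remaining characters it is 'yes'.
Only Delta, Eta, and Theta show the derived state 'no' for I, supporting them as a clade.
II (derived state 'yes') is unique to Eta (autapomorphy; uninformative for grouping).
III (derived state 'yes') is shared by Eta and Theta — a synapomorphy uniting that clade.
IV (derived state 'yes') is unique to Theta (autapomorphy; uninformative for grouping).
Most parsimonious ingroup topology: (((Theta,Eta),Delta),Zeta).
Theta and Eta share a more recent common ancestor with each other than either does with Zeta, so Zeta is the least closely related of the three.

Zeta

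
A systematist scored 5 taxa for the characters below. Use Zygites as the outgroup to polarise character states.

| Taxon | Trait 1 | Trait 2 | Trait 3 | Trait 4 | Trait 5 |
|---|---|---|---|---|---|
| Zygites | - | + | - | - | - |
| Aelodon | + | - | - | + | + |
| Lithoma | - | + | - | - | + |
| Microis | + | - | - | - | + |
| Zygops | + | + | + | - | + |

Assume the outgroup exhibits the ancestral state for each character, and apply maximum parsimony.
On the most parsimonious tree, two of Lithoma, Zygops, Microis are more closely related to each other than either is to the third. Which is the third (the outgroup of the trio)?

Lithoma

Character polarity is set by the outgroup: the derived state is whichever differs from the outgroup's state, so for Trait 2 the derived state is '-', and for the remaining characters it is '+'.
Trait 1 (derived state '+') is shared by Aelodon, Microis, and Zygops — a synapomorphy uniting that clade.
Trait 2: derived state '-' in Aelodon and Microis only — synapomorphy for {Aelodon, Microis}.
Trait 3 (derived state '+') is unique to Zygops (autapomorphy; uninformative for grouping).
Trait 4 (derived state '+') is unique to Aelodon (autapomorphy; uninformative for grouping).
All ingroup taxa share the derived state '+' for Trait 5; it defines the ingroup but does not resolve relationships within it.
Most parsimonious ingroup topology: (((Aelodon,Microis),Zygops),Lithoma).
Microis and Zygops share a more recent common ancestor with each other than either does with Lithoma, so Lithoma is the least closely related of the three.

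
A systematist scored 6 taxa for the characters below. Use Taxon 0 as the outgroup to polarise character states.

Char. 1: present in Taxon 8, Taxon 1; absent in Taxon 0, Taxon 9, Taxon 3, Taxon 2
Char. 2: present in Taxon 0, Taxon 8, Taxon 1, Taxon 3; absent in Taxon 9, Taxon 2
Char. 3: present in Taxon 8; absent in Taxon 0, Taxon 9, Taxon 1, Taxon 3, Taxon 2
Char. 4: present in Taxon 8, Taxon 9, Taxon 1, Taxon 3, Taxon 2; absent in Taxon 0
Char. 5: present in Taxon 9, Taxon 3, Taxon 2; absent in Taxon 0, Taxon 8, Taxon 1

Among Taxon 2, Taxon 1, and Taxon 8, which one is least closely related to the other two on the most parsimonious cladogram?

Character polarity is set by the outgroup: the derived state is whichever differs from the outgroup's state, so for Char. 2 the derived state is 'absent', and for the remaining characters it is 'present'.
Char. 1 (derived state 'present') is shared by Taxon 1 and Taxon 8 — a synapomorphy uniting that clade.
Only Taxon 2 and Taxon 9 show the derived state 'absent' for Char. 2, supporting them as a clade.
Char. 3: derived state 'present' in Taxon 8 only — an autapomorphy, so it tells us nothing about relationships among taxa.
Char. 4 (derived state 'present') is shared by all ingroup taxa — unites the whole ingroup.
Char. 5 (derived state 'present') is shared by Taxon 2, Taxon 3, and Taxon 9 — a synapomorphy uniting that clade.
Most parsimonious ingroup topology: ((Taxon 8,Taxon 1),((Taxon 9,Taxon 2),Taxon 3)).
Taxon 8 and Taxon 1 share a more recent common ancestor with each other than either does with Taxon 2, so Taxon 2 is the least closely related of the three.

Taxon 2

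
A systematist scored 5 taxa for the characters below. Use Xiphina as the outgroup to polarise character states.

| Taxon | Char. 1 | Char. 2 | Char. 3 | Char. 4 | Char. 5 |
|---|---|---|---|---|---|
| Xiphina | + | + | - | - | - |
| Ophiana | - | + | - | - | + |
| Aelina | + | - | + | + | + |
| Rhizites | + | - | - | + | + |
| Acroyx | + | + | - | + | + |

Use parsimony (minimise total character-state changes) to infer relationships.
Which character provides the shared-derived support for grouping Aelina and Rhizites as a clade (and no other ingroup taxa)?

Character polarity is set by the outgroup: the derived state is whichever differs from the outgroup's state, so for Char. 1, Char. 2 the derived state is '-', and for the remaining characters it is '+'.
Char. 1 (derived state '-') is unique to Ophiana (autapomorphy; uninformative for grouping).
Char. 2 (derived state '-') is shared by Aelina and Rhizites — a synapomorphy uniting that clade.
Char. 3: derived state '+' in Aelina only — an autapomorphy, so it tells us nothing about relationships among taxa.
Only Acroyx, Aelina, and Rhizites show the derived state '+' for Char. 4, supporting them as a clade.
All ingroup taxa share the derived state '+' for Char. 5; it defines the ingroup but does not resolve relationships within it.
Most parsimonious ingroup topology: (Ophiana,((Aelina,Rhizites),Acroyx)).
The clade {Aelina, Rhizites} is supported by Char. 2: its derived state '-' occurs in exactly those taxa and in no other taxon (including the outgroup).

Char. 2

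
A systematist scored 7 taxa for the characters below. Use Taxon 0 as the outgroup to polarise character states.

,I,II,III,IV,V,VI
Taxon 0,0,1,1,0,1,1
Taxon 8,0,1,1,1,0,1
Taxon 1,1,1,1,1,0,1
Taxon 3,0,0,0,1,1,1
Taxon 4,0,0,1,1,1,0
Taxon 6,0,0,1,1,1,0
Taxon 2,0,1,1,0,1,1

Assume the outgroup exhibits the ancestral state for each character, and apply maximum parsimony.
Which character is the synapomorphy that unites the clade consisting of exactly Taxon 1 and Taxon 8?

Character polarity is set by the outgroup: the derived state is whichever differs from the outgroup's state, so for II, III, V, VI the derived state is '0', and for the remaining characters it is '1'.
I (derived state '1') is unique to Taxon 1 (autapomorphy; uninformative for grouping).
II: derived state '0' in Taxon 3, Taxon 4, and Taxon 6 only — synapomorphy for {Taxon 3, Taxon 4, Taxon 6}.
III (derived state '0') is unique to Taxon 3 (autapomorphy; uninformative for grouping).
Only Taxon 1, Taxon 3, Taxon 4, Taxon 6, and Taxon 8 show the derived state '1' for IV, supporting them as a clade.
V (derived state '0') is shared by Taxon 1 and Taxon 8 — a synapomorphy uniting that clade.
Only Taxon 4 and Taxon 6 show the derived state '0' for VI, supporting them as a clade.
Most parsimonious ingroup topology: (((Taxon 8,Taxon 1),(Taxon 3,(Taxon 4,Taxon 6))),Taxon 2).
The clade {Taxon 1, Taxon 8} is supported by V: its derived state '0' occurs in exactly those taxa and in no other taxon (including the outgroup).

V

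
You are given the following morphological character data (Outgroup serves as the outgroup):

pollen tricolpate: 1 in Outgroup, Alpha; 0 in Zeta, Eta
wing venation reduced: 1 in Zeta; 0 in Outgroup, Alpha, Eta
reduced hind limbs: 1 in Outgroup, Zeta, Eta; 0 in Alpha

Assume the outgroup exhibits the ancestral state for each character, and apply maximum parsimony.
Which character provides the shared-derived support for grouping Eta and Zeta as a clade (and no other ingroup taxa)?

pollen tricolpate

Character polarity is set by the outgroup: the derived state is whichever differs from the outgroup's state, so for pollen tricolpate, reduced hind limbs the derived state is '0', and for the remaining characters it is '1'.
pollen tricolpate: derived state '0' in Eta and Zeta only — synapomorphy for {Eta, Zeta}.
wing venation reduced (derived state '1') is unique to Zeta (autapomorphy; uninformative for grouping).
reduced hind limbs: derived state '0' in Alpha only — an autapomorphy, so it tells us nothing about relationships among taxa.
Most parsimonious ingroup topology: ((Zeta,Eta),Alpha).
The clade {Eta, Zeta} is supported by pollen tricolpate: its derived state '0' occurs in exactly those taxa and in no other taxon (including the outgroup).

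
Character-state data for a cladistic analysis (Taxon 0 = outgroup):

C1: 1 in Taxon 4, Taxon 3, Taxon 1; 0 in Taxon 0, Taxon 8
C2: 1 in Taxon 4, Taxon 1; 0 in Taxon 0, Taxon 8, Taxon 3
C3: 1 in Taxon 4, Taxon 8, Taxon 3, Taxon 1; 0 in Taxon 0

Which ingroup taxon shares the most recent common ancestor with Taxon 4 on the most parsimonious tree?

The outgroup has state '0' for every character, so '1' is the derived state throughout.
C1 (derived state '1') is shared by Taxon 1, Taxon 3, and Taxon 4 — a synapomorphy uniting that clade.
C2 (derived state '1') is shared by Taxon 1 and Taxon 4 — a synapomorphy uniting that clade.
C3 (derived state '1') is shared by all ingroup taxa — unites the whole ingroup.
Most parsimonious ingroup topology: (((Taxon 1,Taxon 4),Taxon 3),Taxon 8).
Taxon 4 and Taxon 1 form a cherry on this tree, so they are sister taxa.

Taxon 1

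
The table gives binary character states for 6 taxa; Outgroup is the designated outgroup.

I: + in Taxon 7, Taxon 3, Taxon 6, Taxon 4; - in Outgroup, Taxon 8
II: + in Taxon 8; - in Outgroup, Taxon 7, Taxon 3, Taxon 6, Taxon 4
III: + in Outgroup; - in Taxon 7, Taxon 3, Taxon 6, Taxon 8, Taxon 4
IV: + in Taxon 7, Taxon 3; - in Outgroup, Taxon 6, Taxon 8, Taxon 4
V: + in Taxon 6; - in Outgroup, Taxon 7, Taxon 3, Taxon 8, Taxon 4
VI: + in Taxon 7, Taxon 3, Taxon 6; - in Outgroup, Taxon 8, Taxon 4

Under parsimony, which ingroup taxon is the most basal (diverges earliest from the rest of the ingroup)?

Character polarity is set by the outgroup: the derived state is whichever differs from the outgroup's state, so for III the derived state is '-', and for the remaining characters it is '+'.
I: derived state '+' in Taxon 3, Taxon 4, Taxon 6, and Taxon 7 only — synapomorphy for {Taxon 3, Taxon 4, Taxon 6, Taxon 7}.
II (derived state '+') is unique to Taxon 8 (autapomorphy; uninformative for grouping).
III (derived state '-') is shared by all ingroup taxa — unites the whole ingroup.
IV: derived state '+' in Taxon 3 and Taxon 7 only — synapomorphy for {Taxon 3, Taxon 7}.
V: derived state '+' in Taxon 6 only — an autapomorphy, so it tells us nothing about relationships among taxa.
Only Taxon 3, Taxon 6, and Taxon 7 show the derived state '+' for VI, supporting them as a clade.
Most parsimonious ingroup topology: ((((Taxon 7,Taxon 3),Taxon 6),Taxon 4),Taxon 8).
Taxon 8 is sister to the clade containing all other ingroup taxa, so it is the earliest-diverging (most basal) ingroup lineage.

Taxon 8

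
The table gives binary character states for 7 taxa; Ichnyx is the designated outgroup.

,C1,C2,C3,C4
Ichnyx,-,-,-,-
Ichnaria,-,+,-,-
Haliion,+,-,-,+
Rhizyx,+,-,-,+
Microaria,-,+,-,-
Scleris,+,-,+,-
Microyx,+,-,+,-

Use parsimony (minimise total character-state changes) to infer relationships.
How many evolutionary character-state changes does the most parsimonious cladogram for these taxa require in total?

The outgroup has state '-' for every character, so '+' is the derived state throughout.
Only Haliion, Microyx, Rhizyx, and Scleris show the derived state '+' for C1, supporting them as a clade.
Only Ichnaria and Microaria show the derived state '+' for C2, supporting them as a clade.
C3: derived state '+' in Microyx and Scleris only — synapomorphy for {Microyx, Scleris}.
Only Haliion and Rhizyx show the derived state '+' for C4, supporting them as a clade.
Most parsimonious ingroup topology: ((Ichnaria,Microaria),((Haliion,Rhizyx),(Scleris,Microyx))).
Changes per character on this tree: C1: 1; C2: 1; C3: 1; C4: 1.
Total = 4.

4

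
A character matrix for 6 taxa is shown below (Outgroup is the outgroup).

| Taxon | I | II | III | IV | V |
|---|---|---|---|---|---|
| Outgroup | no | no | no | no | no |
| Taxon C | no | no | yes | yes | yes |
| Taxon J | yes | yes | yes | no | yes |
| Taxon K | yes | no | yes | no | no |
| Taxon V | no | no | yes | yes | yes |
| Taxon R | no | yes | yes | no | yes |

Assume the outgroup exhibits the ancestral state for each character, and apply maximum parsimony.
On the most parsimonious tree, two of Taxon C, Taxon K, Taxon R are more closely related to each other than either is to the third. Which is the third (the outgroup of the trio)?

Taxon K

The outgroup has state 'no' for every character, so 'yes' is the derived state throughout.
I (state 'yes') occurs in Taxon J and Taxon K but conflicts with the nesting implied by the other characters — most parsimoniously interpreted as homoplasy.
Only Taxon J and Taxon R show the derived state 'yes' for II, supporting them as a clade.
All ingroup taxa share the derived state 'yes' for III; it defines the ingroup but does not resolve relationships within it.
IV (derived state 'yes') is shared by Taxon C and Taxon V — a synapomorphy uniting that clade.
V: derived state 'yes' in Taxon C, Taxon J, Taxon R, and Taxon V only — synapomorphy for {Taxon C, Taxon J, Taxon R, Taxon V}.
Most parsimonious ingroup topology: (((Taxon C,Taxon V),(Taxon J,Taxon R)),Taxon K).
Taxon R and Taxon C share a more recent common ancestor with each other than either does with Taxon K, so Taxon K is the least closely related of the three.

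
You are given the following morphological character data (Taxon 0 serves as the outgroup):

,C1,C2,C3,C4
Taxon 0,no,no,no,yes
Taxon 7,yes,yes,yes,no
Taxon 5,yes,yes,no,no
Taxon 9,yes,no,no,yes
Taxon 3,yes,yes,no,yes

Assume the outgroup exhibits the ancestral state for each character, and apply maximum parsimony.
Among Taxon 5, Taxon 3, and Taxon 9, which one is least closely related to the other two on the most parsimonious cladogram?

Character polarity is set by the outgroup: the derived state is whichever differs from the outgroup's state, so for C4 the derived state is 'no', and for the remaining characters it is 'yes'.
All ingroup taxa share the derived state 'yes' for C1; it defines the ingroup but does not resolve relationships within it.
Only Taxon 3, Taxon 5, and Taxon 7 show the derived state 'yes' for C2, supporting them as a clade.
C3: derived state 'yes' in Taxon 7 only — an autapomorphy, so it tells us nothing about relationships among taxa.
C4: derived state 'no' in Taxon 5 and Taxon 7 only — synapomorphy for {Taxon 5, Taxon 7}.
Most parsimonious ingroup topology: (((Taxon 7,Taxon 5),Taxon 3),Taxon 9).
Taxon 5 and Taxon 3 share a more recent common ancestor with each other than either does with Taxon 9, so Taxon 9 is the least closely related of the three.

Taxon 9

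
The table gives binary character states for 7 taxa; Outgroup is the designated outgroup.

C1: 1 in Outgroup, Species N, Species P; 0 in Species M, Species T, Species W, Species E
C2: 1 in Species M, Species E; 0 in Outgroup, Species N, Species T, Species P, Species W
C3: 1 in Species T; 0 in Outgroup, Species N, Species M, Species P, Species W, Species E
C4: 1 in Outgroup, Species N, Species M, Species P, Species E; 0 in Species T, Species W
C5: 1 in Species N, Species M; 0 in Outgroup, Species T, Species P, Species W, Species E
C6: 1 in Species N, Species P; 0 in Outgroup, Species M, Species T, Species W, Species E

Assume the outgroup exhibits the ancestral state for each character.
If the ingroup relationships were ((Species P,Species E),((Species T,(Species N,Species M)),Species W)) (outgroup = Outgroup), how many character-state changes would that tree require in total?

11

Map each character onto ((Species P,Species E),((Species T,(Species N,Species M)),Species W)) (rooted by Outgroup) and count the minimum state changes it requires (Fitch parsimony):
C1: 3; C2: 2; C3: 1; C4: 2; C5: 1; C6: 2.
Total tree length = 11.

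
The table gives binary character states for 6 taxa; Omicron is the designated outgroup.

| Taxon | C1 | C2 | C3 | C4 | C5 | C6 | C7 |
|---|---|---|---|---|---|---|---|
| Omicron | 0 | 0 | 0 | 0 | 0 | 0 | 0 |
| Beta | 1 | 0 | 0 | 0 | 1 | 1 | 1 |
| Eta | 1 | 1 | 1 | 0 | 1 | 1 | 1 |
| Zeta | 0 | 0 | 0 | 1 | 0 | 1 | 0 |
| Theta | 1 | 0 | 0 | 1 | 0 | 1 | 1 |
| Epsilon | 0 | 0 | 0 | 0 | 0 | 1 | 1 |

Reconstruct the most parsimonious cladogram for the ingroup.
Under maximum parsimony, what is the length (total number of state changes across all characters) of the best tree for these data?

8

The outgroup has state '0' for every character, so '1' is the derived state throughout.
C1: derived state '1' in Beta, Eta, and Theta only — synapomorphy for {Beta, Eta, Theta}.
C2 (derived state '1') is unique to Eta (autapomorphy; uninformative for grouping).
C3: derived state '1' in Eta only — an autapomorphy, so it tells us nothing about relationships among taxa.
C4 (state '1') occurs in Theta and Zeta but conflicts with the nesting implied by the other characters — most parsimoniously interpreted as homoplasy.
C5: derived state '1' in Beta and Eta only — synapomorphy for {Beta, Eta}.
C6 (derived state '1') is shared by all ingroup taxa — unites the whole ingroup.
C7: derived state '1' in Beta, Epsilon, Eta, and Theta only — synapomorphy for {Beta, Epsilon, Eta, Theta}.
Most parsimonious ingroup topology: ((((Beta,Eta),Theta),Epsilon),Zeta).
Changes per character on this tree: C1: 1; C2: 1; C3: 1; C4: 2; C5: 1; C6: 1; C7: 1.
Total = 8.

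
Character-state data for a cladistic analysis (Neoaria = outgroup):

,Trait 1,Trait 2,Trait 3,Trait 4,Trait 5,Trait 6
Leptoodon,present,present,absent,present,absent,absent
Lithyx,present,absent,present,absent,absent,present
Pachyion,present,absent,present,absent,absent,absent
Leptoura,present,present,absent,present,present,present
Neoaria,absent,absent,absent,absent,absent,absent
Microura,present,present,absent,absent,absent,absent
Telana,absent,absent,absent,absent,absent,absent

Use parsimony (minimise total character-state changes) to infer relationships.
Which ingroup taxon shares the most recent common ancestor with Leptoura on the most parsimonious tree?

The outgroup has state 'absent' for every character, so 'present' is the derived state throughout.
Trait 1: derived state 'present' in Leptoodon, Leptoura, Lithyx, Microura, and Pachyion only — synapomorphy for {Leptoodon, Leptoura, Lithyx, Microura, Pachyion}.
Trait 2 (derived state 'present') is shared by Leptoodon, Leptoura, and Microura — a synapomorphy uniting that clade.
Trait 3: derived state 'present' in Lithyx and Pachyion only — synapomorphy for {Lithyx, Pachyion}.
Only Leptoodon and Leptoura show the derived state 'present' for Trait 4, supporting them as a clade.
Trait 5 (derived state 'present') is unique to Leptoura (autapomorphy; uninformative for grouping).
Trait 6 groups Leptoura and Lithyx, which is incompatible with the clades supported by the remaining characters; treating it as convergent (homoplasy) costs fewer steps than any alternative tree.
Most parsimonious ingroup topology: ((((Leptoura,Leptoodon),Microura),(Lithyx,Pachyion)),Telana).
Leptoura and Leptoodon form a cherry on this tree, so they are sister taxa.

Leptoodon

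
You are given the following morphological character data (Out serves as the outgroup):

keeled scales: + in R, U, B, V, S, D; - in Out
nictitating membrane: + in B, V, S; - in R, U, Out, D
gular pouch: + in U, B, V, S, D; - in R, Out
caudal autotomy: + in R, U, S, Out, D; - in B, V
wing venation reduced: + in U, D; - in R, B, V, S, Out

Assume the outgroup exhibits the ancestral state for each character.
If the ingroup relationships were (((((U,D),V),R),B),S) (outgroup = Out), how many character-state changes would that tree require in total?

9

Map each character onto (((((U,D),V),R),B),S) (rooted by Out) and count the minimum state changes it requires (Fitch parsimony):
keeled scales: 1; nictitating membrane: 3; gular pouch: 2; caudal autotomy: 2; wing venation reduced: 1.
Total tree length = 9.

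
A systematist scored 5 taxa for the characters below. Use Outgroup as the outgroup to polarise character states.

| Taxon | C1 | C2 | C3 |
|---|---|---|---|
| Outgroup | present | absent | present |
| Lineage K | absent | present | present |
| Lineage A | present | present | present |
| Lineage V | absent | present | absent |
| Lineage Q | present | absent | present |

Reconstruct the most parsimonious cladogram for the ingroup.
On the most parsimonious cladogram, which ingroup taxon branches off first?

Lineage Q

Character polarity is set by the outgroup: the derived state is whichever differs from the outgroup's state, so for C1, C3 the derived state is 'absent', and for the remaining characters it is 'present'.
C1: derived state 'absent' in Lineage K and Lineage V only — synapomorphy for {Lineage K, Lineage V}.
C2: derived state 'present' in Lineage A, Lineage K, and Lineage V only — synapomorphy for {Lineage A, Lineage K, Lineage V}.
C3 (derived state 'absent') is unique to Lineage V (autapomorphy; uninformative for grouping).
Most parsimonious ingroup topology: (((Lineage K,Lineage V),Lineage A),Lineage Q).
Lineage Q is sister to the clade containing all other ingroup taxa, so it is the earliest-diverging (most basal) ingroup lineage.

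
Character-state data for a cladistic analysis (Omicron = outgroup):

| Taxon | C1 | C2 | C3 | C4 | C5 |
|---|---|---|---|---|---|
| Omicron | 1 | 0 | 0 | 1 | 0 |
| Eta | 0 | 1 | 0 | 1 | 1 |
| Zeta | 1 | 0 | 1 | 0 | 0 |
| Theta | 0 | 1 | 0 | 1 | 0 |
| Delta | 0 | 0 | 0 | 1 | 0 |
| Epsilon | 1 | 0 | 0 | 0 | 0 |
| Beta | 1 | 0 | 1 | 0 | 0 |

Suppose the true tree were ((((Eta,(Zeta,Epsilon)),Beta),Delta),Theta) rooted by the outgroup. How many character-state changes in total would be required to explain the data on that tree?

Map each character onto ((((Eta,(Zeta,Epsilon)),Beta),Delta),Theta) (rooted by Omicron) and count the minimum state changes it requires (Fitch parsimony):
C1: 3; C2: 2; C3: 2; C4: 2; C5: 1.
Total tree length = 10.

10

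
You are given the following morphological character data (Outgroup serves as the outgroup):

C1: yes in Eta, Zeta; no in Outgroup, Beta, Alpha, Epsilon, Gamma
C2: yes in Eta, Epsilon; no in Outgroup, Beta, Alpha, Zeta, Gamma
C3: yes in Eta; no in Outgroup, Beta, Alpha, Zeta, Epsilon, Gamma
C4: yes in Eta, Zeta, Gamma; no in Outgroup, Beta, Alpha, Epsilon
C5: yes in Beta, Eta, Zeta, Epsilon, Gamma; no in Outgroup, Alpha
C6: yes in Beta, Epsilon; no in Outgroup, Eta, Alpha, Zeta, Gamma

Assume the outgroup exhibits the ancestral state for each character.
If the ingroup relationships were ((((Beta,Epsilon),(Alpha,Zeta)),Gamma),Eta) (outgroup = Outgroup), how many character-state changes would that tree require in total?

Map each character onto ((((Beta,Epsilon),(Alpha,Zeta)),Gamma),Eta) (rooted by Outgroup) and count the minimum state changes it requires (Fitch parsimony):
C1: 2; C2: 2; C3: 1; C4: 3; C5: 2; C6: 1.
Total tree length = 11.

11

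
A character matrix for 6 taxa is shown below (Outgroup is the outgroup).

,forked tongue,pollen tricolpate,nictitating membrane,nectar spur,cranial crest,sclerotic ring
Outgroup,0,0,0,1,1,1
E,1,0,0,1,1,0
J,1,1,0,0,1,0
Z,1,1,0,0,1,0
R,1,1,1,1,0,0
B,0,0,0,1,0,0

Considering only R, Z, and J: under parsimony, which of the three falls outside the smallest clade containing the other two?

R

Character polarity is set by the outgroup: the derived state is whichever differs from the outgroup's state, so for nectar spur, cranial crest, sclerotic ring the derived state is '0', and for the remaining characters it is '1'.
Only E, J, R, and Z show the derived state '1' for forked tongue, supporting them as a clade.
Only J, R, and Z show the derived state '1' for pollen tricolpate, supporting them as a clade.
nictitating membrane (derived state '1') is unique to R (autapomorphy; uninformative for grouping).
nectar spur (derived state '0') is shared by J and Z — a synapomorphy uniting that clade.
cranial crest groups B and R, which is incompatible with the clades supported by the remaining characters; treating it as convergent (homoplasy) costs fewer steps than any alternative tree.
sclerotic ring (derived state '0') is shared by all ingroup taxa — unites the whole ingroup.
Most parsimonious ingroup topology: ((E,((J,Z),R)),B).
J and Z share a more recent common ancestor with each other than either does with R, so R is the least closely related of the three.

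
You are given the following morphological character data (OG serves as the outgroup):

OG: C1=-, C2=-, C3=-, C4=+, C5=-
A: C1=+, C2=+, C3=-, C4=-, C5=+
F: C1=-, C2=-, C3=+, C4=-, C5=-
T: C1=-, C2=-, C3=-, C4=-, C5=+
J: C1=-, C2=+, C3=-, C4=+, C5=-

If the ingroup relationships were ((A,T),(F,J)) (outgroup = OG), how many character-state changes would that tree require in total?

Map each character onto ((A,T),(F,J)) (rooted by OG) and count the minimum state changes it requires (Fitch parsimony):
C1: 1; C2: 2; C3: 1; C4: 2; C5: 1.
Total tree length = 7.

7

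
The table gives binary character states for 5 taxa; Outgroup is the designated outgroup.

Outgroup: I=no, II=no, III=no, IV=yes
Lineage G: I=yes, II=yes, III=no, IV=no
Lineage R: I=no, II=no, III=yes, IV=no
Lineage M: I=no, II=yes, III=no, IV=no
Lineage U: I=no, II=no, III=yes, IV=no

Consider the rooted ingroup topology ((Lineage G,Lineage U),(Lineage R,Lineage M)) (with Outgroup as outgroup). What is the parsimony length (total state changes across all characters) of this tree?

Map each character onto ((Lineage G,Lineage U),(Lineage R,Lineage M)) (rooted by Outgroup) and count the minimum state changes it requires (Fitch parsimony):
I: 1; II: 2; III: 2; IV: 1.
Total tree length = 6.

6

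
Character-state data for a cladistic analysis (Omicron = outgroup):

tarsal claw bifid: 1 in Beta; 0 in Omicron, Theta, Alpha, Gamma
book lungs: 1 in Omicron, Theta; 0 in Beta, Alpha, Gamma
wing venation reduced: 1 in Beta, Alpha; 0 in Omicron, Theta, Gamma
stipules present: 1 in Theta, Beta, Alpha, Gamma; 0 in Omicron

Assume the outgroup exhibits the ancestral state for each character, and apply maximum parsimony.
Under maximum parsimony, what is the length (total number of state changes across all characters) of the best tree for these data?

4

Character polarity is set by the outgroup: the derived state is whichever differs from the outgroup's state, so for book lungs the derived state is '0', and for the remaining characters it is '1'.
tarsal claw bifid: derived state '1' in Beta only — an autapomorphy, so it tells us nothing about relationships among taxa.
Only Alpha, Beta, and Gamma show the derived state '0' for book lungs, supporting them as a clade.
Only Alpha and Beta show the derived state '1' for wing venation reduced, supporting them as a clade.
stipules present (derived state '1') is shared by all ingroup taxa — unites the whole ingroup.
Most parsimonious ingroup topology: (Theta,((Beta,Alpha),Gamma)).
Changes per character on this tree: tarsal claw bifid: 1; book lungs: 1; wing venation reduced: 1; stipules present: 1.
Total = 4.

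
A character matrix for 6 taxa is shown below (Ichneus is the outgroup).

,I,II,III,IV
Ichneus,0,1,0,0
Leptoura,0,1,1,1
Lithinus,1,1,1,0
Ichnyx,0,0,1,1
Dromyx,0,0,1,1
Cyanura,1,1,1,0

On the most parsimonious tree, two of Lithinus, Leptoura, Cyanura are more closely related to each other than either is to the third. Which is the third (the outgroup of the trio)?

Character polarity is set by the outgroup: the derived state is whichever differs from the outgroup's state, so for II the derived state is '0', and for the remaining characters it is '1'.
I (derived state '1') is shared by Cyanura and Lithinus — a synapomorphy uniting that clade.
II (derived state '0') is shared by Dromyx and Ichnyx — a synapomorphy uniting that clade.
III (derived state '1') is shared by all ingroup taxa — unites the whole ingroup.
IV (derived state '1') is shared by Dromyx, Ichnyx, and Leptoura — a synapomorphy uniting that clade.
Most parsimonious ingroup topology: ((Leptoura,(Ichnyx,Dromyx)),(Lithinus,Cyanura)).
Lithinus and Cyanura share a more recent common ancestor with each other than either does with Leptoura, so Leptoura is the least closely related of the three.

Leptoura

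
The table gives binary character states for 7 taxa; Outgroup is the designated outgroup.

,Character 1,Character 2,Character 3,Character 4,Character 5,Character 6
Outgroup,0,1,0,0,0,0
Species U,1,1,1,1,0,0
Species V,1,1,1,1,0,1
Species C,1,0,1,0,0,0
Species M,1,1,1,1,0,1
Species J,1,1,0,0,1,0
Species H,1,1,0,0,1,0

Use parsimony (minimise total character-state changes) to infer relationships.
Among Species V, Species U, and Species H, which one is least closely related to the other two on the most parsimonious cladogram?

Species H

Character polarity is set by the outgroup: the derived state is whichever differs from the outgroup's state, so for Character 2 the derived state is '0', and for the remaining characters it is '1'.
All ingroup taxa share the derived state '1' for Character 1; it defines the ingroup but does not resolve relationships within it.
Character 2 (derived state '0') is unique to Species C (autapomorphy; uninformative for grouping).
Only Species C, Species M, Species U, and Species V show the derived state '1' for Character 3, supporting them as a clade.
Character 4: derived state '1' in Species M, Species U, and Species V only — synapomorphy for {Species M, Species U, Species V}.
Character 5: derived state '1' in Species H and Species J only — synapomorphy for {Species H, Species J}.
Only Species M and Species V show the derived state '1' for Character 6, supporting them as a clade.
Most parsimonious ingroup topology: (((Species U,(Species V,Species M)),Species C),(Species J,Species H)).
Species V and Species U share a more recent common ancestor with each other than either does with Species H, so Species H is the least closely related of the three.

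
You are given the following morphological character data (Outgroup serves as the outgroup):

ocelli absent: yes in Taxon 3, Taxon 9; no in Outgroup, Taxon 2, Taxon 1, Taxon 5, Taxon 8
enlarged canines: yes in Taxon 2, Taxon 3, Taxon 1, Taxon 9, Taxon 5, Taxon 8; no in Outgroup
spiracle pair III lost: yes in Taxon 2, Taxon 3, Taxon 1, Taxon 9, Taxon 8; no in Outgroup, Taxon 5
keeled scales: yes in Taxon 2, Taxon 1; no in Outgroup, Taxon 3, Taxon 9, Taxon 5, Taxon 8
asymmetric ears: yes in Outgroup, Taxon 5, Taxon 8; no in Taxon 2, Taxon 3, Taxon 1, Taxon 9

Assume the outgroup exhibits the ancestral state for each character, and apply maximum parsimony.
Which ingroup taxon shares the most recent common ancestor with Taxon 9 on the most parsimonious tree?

Taxon 3

Character polarity is set by the outgroup: the derived state is whichever differs from the outgroup's state, so for asymmetric ears the derived state is 'no', and for the remaining characters it is 'yes'.
ocelli absent (derived state 'yes') is shared by Taxon 3 and Taxon 9 — a synapomorphy uniting that clade.
enlarged canines (derived state 'yes') is shared by all ingroup taxa — unites the whole ingroup.
Only Taxon 1, Taxon 2, Taxon 3, Taxon 8, and Taxon 9 show the derived state 'yes' for spiracle pair III lost, supporting them as a clade.
keeled scales (derived state 'yes') is shared by Taxon 1 and Taxon 2 — a synapomorphy uniting that clade.
Only Taxon 1, Taxon 2, Taxon 3, and Taxon 9 show the derived state 'no' for asymmetric ears, supporting them as a clade.
Most parsimonious ingroup topology: ((((Taxon 2,Taxon 1),(Taxon 3,Taxon 9)),Taxon 8),Taxon 5).
Taxon 9 and Taxon 3 form a cherry on this tree, so they are sister taxa.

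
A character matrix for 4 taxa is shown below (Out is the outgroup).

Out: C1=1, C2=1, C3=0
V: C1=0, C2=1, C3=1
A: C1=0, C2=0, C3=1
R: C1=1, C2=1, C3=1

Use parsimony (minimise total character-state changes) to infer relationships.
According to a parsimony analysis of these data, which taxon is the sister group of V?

A

Character polarity is set by the outgroup: the derived state is whichever differs from the outgroup's state, so for C1, C2 the derived state is '0', and for the remaining characters it is '1'.
C1: derived state '0' in A and V only — synapomorphy for {A, V}.
C2: derived state '0' in A only — an autapomorphy, so it tells us nothing about relationships among taxa.
C3 (derived state '1') is shared by all ingroup taxa — unites the whole ingroup.
Most parsimonious ingroup topology: ((V,A),R).
V and A form a cherry on this tree, so they are sister taxa.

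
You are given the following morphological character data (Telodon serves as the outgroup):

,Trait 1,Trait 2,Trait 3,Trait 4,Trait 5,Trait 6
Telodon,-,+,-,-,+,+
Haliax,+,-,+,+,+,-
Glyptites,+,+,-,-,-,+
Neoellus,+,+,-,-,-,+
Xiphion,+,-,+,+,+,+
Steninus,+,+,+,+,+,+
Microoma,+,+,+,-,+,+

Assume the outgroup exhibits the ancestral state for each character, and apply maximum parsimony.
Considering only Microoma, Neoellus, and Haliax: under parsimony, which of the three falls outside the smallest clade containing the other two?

Character polarity is set by the outgroup: the derived state is whichever differs from the outgroup's state, so for Trait 2, Trait 5, Trait 6 the derived state is '-', and for the remaining characters it is '+'.
All ingroup taxa share the derived state '+' for Trait 1; it defines the ingroup but does not resolve relationships within it.
Only Haliax and Xiphion show the derived state '-' for Trait 2, supporting them as a clade.
Trait 3: derived state '+' in Haliax, Microoma, Steninus, and Xiphion only — synapomorphy for {Haliax, Microoma, Steninus, Xiphion}.
Trait 4: derived state '+' in Haliax, Steninus, and Xiphion only — synapomorphy for {Haliax, Steninus, Xiphion}.
Trait 5: derived state '-' in Glyptites and Neoellus only — synapomorphy for {Glyptites, Neoellus}.
Trait 6: derived state '-' in Haliax only — an autapomorphy, so it tells us nothing about relationships among taxa.
Most parsimonious ingroup topology: ((((Haliax,Xiphion),Steninus),Microoma),(Glyptites,Neoellus)).
Haliax and Microoma share a more recent common ancestor with each other than either does with Neoellus, so Neoellus is the least closely related of the three.

Neoellus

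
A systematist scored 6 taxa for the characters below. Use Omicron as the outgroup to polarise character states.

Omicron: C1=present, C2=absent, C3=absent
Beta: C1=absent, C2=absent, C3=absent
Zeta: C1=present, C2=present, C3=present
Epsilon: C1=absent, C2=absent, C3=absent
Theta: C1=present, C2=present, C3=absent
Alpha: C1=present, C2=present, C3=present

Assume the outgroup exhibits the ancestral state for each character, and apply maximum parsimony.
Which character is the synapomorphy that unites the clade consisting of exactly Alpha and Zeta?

C3

Character polarity is set by the outgroup: the derived state is whichever differs from the outgroup's state, so for C1 the derived state is 'absent', and for the remaining characters it is 'present'.
C1: derived state 'absent' in Beta and Epsilon only — synapomorphy for {Beta, Epsilon}.
C2: derived state 'present' in Alpha, Theta, and Zeta only — synapomorphy for {Alpha, Theta, Zeta}.
C3 (derived state 'present') is shared by Alpha and Zeta — a synapomorphy uniting that clade.
Most parsimonious ingroup topology: ((Beta,Epsilon),((Zeta,Alpha),Theta)).
The clade {Alpha, Zeta} is supported by C3: its derived state 'present' occurs in exactly those taxa and in no other taxon (including the outgroup).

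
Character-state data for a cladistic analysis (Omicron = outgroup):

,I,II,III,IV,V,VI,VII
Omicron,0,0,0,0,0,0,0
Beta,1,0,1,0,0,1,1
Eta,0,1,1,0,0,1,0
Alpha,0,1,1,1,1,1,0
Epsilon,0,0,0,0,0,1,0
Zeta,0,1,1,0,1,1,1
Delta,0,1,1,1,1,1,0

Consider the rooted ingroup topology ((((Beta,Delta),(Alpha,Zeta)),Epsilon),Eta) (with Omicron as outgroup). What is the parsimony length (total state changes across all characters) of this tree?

Map each character onto ((((Beta,Delta),(Alpha,Zeta)),Epsilon),Eta) (rooted by Omicron) and count the minimum state changes it requires (Fitch parsimony):
I: 1; II: 3; III: 2; IV: 2; V: 2; VI: 1; VII: 2.
Total tree length = 13.

13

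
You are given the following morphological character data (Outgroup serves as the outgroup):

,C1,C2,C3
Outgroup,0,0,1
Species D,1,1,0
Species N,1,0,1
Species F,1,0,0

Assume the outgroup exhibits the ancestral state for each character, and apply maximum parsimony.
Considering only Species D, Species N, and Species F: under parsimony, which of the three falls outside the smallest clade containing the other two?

Character polarity is set by the outgroup: the derived state is whichever differs from the outgroup's state, so for C3 the derived state is '0', and for the remaining characters it is '1'.
All ingroup taxa share the derived state '1' for C1; it defines the ingroup but does not resolve relationships within it.
C2 (derived state '1') is unique to Species D (autapomorphy; uninformative for grouping).
C3: derived state '0' in Species D and Species F only — synapomorphy for {Species D, Species F}.
Most parsimonious ingroup topology: ((Species D,Species F),Species N).
Species F and Species D share a more recent common ancestor with each other than either does with Species N, so Species N is the least closely related of the three.

Species N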